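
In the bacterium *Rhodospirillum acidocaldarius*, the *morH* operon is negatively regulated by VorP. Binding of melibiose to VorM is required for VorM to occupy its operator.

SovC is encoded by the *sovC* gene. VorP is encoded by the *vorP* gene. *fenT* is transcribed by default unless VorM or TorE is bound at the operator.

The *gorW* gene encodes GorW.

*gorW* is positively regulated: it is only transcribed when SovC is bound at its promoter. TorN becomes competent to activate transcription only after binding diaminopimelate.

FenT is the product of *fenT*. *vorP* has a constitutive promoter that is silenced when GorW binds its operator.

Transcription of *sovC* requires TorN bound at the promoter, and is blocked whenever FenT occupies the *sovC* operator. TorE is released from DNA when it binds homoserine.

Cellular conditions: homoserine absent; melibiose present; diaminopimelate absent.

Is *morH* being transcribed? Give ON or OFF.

Melibiose is present, so VorM is active.
Homoserine is absent, so TorE is active.
With repressor VorM bound, *fenT* is not transcribed.
So FenT is not produced.
Diaminopimelate is absent, so TorN is inactive.
Required activator TorN is absent, so *sovC* is not transcribed.
So SovC is not produced.
Required activator SovC is absent, so *gorW* is not transcribed.
So GorW is not produced.
With no repressor bound, *vorP* is transcribed.
So VorP is produced and active.
With repressor VorP bound, *morH* is not transcribed.

OFF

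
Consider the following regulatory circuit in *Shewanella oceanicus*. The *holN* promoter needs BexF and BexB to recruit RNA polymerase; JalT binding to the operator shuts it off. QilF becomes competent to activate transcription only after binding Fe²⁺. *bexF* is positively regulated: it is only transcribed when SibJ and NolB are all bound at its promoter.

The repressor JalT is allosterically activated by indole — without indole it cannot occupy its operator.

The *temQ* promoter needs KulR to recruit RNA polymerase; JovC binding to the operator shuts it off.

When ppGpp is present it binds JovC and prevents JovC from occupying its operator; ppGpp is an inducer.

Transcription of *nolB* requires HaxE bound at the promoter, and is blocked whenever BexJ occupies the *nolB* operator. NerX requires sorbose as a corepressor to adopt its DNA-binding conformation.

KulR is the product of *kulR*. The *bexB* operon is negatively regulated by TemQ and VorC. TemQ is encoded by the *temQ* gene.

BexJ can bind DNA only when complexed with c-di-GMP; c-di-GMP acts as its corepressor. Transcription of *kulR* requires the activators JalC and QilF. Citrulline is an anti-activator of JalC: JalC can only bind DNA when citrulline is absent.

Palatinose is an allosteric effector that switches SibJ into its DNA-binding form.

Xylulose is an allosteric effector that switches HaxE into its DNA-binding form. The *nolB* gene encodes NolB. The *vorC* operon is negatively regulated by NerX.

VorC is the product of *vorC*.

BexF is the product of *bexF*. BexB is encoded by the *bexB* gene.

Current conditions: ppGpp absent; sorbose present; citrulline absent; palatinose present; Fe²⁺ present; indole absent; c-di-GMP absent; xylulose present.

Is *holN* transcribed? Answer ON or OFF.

Indole is absent, so JalT is inactive.
Palatinose is present, so SibJ is active.
c-di-GMP is absent, so BexJ is inactive.
Xylulose is present, so HaxE is active.
No repressor is bound and HaxE is active, so *nolB* is transcribed.
So NolB is produced and active.
No repressor is bound and SibJ and NolB are active, so *bexF* is transcribed.
So BexF is produced and active.
ppGpp is absent, so JovC is active.
Citrulline is absent, so JalC is active.
Fe²⁺ is present, so QilF is active.
No repressor is bound and JalC and QilF are active, so *kulR* is transcribed.
So KulR is produced and active.
With repressor JovC bound, *temQ* is not transcribed.
So TemQ is not produced.
Sorbose is present, so NerX is active.
With repressor NerX bound, *vorC* is not transcribed.
So VorC is not produced.
With no repressor bound, *bexB* is transcribed.
So BexB is produced and active.
No repressor is bound and BexF and BexB are active, so *holN* is transcribed.

ON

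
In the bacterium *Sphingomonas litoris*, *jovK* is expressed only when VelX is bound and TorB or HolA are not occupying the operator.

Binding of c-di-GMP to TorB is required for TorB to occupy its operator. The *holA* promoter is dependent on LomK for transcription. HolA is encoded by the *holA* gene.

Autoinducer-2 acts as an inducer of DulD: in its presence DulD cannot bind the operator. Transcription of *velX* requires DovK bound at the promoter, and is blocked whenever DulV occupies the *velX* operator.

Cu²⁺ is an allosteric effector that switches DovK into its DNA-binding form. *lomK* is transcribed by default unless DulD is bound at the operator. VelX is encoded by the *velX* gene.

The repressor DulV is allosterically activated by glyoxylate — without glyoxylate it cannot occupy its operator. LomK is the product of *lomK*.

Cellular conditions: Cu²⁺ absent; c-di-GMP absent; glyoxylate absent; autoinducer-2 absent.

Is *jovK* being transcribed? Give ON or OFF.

Glyoxylate is absent, so DulV is inactive.
Cu²⁺ is absent, so DovK is inactive.
Required activator DovK is absent, so *velX* is not transcribed.
So VelX is not produced.
c-di-GMP is absent, so TorB is inactive.
Autoinducer-2 is absent, so DulD is active.
With repressor DulD bound, *lomK* is not transcribed.
So LomK is not produced.
Required activator LomK is absent, so *holA* is not transcribed.
So HolA is not produced.
Required activator VelX is absent, so *jovK* is not transcribed.

OFF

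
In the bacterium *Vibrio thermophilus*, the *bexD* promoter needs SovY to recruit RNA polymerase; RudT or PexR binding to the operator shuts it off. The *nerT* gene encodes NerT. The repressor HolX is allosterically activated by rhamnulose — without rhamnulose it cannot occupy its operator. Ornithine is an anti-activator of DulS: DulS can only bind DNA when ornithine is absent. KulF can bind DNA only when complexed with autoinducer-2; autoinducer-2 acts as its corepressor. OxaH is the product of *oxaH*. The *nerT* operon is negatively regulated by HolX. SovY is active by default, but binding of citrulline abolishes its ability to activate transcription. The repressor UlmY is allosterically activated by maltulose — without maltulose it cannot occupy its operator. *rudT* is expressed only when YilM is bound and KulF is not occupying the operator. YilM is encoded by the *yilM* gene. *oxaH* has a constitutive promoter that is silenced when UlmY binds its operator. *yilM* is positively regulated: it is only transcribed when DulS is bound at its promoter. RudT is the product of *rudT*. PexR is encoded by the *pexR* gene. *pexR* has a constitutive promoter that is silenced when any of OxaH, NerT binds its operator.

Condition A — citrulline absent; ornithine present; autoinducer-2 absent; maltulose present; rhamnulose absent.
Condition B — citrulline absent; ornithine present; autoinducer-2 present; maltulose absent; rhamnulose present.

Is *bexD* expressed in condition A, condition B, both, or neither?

Condition A:
Citrulline is absent, so SovY is active.
Ornithine is present, so DulS is inactive.
Required activator DulS is absent, so *yilM* is not transcribed.
So YilM is not produced.
Autoinducer-2 is absent, so KulF is inactive.
Required activator YilM is absent, so *rudT* is not transcribed.
So RudT is not produced.
Maltulose is present, so UlmY is active.
With repressor UlmY bound, *oxaH* is not transcribed.
So OxaH is not produced.
Rhamnulose is absent, so HolX is inactive.
With no repressor bound, *nerT* is transcribed.
So NerT is produced and active.
With repressor NerT bound, *pexR* is not transcribed.
So PexR is not produced.
No repressor is bound and SovY is active, so *bexD* is transcribed.
→ *bexD* is ON in A.
Condition B:
Citrulline is absent, so SovY is active.
Ornithine is present, so DulS is inactive.
Required activator DulS is absent, so *yilM* is not transcribed.
So YilM is not produced.
Autoinducer-2 is present, so KulF is active.
With repressor KulF bound, *rudT* is not transcribed.
So RudT is not produced.
Maltulose is absent, so UlmY is inactive.
With no repressor bound, *oxaH* is transcribed.
So OxaH is produced and active.
Rhamnulose is present, so HolX is active.
With repressor HolX bound, *nerT* is not transcribed.
So NerT is not produced.
With repressor OxaH bound, *pexR* is not transcribed.
So PexR is not produced.
No repressor is bound and SovY is active, so *bexD* is transcribed.
→ *bexD* is ON in B.

both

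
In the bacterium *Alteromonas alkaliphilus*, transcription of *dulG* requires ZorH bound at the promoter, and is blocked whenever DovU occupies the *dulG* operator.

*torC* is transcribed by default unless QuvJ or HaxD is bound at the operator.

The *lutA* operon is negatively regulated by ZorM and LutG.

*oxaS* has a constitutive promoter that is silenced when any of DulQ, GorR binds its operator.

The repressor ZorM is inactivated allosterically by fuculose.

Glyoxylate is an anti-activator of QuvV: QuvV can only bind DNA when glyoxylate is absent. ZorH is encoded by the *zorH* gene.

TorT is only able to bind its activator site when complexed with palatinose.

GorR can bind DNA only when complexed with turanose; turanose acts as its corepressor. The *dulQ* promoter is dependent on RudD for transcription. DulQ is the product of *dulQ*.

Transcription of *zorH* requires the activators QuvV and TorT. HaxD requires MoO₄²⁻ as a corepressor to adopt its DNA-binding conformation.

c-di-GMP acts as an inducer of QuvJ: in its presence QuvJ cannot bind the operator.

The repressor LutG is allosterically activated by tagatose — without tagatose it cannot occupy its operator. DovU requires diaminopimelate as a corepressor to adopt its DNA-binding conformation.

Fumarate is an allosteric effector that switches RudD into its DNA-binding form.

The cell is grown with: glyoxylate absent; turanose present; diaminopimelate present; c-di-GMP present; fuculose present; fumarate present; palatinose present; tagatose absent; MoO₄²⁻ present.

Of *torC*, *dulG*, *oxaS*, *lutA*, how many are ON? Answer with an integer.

c-di-GMP is present, so QuvJ is inactive.
MoO₄²⁻ is present, so HaxD is active.
With repressor HaxD bound, *torC* is not transcribed.
→ *torC* is OFF.
Diaminopimelate is present, so DovU is active.
Glyoxylate is absent, so QuvV is active.
Palatinose is present, so TorT is active.
No repressor is bound and QuvV and TorT are active, so *zorH* is transcribed.
So ZorH is produced and active.
With repressor DovU bound, *dulG* is not transcribed.
→ *dulG* is OFF.
Fumarate is present, so RudD is active.
No repressor is bound and RudD is active, so *dulQ* is transcribed.
So DulQ is produced and active.
Turanose is present, so GorR is active.
With repressor DulQ bound, *oxaS* is not transcribed.
→ *oxaS* is OFF.
Fuculose is present, so ZorM is inactive.
Tagatose is absent, so LutG is inactive.
With no repressor bound, *lutA* is transcribed.
→ *lutA* is ON.
1 of the 4 genes is transcribed.

1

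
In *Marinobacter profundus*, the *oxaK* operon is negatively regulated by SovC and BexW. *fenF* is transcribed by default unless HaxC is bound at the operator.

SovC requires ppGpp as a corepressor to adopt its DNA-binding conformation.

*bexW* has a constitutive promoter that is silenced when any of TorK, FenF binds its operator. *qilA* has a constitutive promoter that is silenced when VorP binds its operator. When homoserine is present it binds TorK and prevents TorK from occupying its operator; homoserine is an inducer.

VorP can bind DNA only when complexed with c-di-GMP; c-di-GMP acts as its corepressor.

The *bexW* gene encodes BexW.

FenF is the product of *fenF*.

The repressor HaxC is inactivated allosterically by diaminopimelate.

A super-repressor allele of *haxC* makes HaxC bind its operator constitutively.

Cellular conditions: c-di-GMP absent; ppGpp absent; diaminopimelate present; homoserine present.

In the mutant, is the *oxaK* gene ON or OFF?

OFF

ppGpp is absent, so SovC is inactive.
Homoserine is present, so TorK is inactive.
HaxC is constitutively active in this strain.
With repressor HaxC bound, *fenF* is not transcribed.
So FenF is not produced.
With no repressor bound, *bexW* is transcribed.
So BexW is produced and active.
With repressor BexW bound, *oxaK* is not transcribed.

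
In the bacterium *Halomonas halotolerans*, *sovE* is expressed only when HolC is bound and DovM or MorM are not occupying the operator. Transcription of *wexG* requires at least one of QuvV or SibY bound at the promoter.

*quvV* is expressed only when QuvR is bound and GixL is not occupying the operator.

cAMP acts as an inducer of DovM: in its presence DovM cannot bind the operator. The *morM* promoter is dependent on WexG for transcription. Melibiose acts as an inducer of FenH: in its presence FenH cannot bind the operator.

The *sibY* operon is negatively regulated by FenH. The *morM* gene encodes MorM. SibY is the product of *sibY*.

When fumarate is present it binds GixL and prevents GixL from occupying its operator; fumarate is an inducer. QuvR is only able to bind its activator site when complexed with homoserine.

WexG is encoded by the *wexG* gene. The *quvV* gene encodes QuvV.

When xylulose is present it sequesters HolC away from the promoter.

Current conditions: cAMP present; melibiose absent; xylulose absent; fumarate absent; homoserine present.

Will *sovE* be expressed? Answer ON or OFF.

Xylulose is absent, so HolC is active.
cAMP is present, so DovM is inactive.
Fumarate is absent, so GixL is active.
Homoserine is present, so QuvR is active.
With repressor GixL bound, *quvV* is not transcribed.
So QuvV is not produced.
Melibiose is absent, so FenH is active.
With repressor FenH bound, *sibY* is not transcribed.
So SibY is not produced.
No activator is available at the *wexG* promoter, so *wexG* is not transcribed.
So WexG is not produced.
Required activator WexG is absent, so *morM* is not transcribed.
So MorM is not produced.
No repressor is bound and HolC is active, so *sovE* is transcribed.

ON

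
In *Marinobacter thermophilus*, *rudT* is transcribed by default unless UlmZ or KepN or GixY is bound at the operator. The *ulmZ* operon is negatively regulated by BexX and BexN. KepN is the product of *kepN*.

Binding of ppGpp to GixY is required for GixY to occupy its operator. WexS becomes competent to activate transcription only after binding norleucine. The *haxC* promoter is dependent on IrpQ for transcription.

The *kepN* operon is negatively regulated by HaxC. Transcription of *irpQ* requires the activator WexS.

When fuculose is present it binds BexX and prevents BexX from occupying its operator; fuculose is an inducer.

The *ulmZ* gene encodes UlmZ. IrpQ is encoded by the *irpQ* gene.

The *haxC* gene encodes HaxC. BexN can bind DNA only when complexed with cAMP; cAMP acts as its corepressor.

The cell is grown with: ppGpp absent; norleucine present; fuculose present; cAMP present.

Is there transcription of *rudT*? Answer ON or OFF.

Fuculose is present, so BexX is inactive.
cAMP is present, so BexN is active.
With repressor BexN bound, *ulmZ* is not transcribed.
So UlmZ is not produced.
Norleucine is present, so WexS is active.
No repressor is bound and WexS is active, so *irpQ* is transcribed.
So IrpQ is produced and active.
No repressor is bound and IrpQ is active, so *haxC* is transcribed.
So HaxC is produced and active.
With repressor HaxC bound, *kepN* is not transcribed.
So KepN is not produced.
ppGpp is absent, so GixY is inactive.
With no repressor bound, *rudT* is transcribed.

ON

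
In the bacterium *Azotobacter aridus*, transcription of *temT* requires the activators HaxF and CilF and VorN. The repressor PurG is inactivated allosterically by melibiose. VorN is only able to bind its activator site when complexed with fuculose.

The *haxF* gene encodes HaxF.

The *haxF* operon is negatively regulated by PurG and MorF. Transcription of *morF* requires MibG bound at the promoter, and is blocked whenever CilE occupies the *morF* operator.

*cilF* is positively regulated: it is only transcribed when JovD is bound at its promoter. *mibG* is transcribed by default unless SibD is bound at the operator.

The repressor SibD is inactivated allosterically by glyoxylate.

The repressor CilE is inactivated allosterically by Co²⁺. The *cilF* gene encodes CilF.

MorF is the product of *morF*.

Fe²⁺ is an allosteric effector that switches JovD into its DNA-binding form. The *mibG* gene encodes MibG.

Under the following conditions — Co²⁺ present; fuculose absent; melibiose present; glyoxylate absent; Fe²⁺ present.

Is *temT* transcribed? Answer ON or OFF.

OFF

Melibiose is present, so PurG is inactive.
Glyoxylate is absent, so SibD is active.
With repressor SibD bound, *mibG* is not transcribed.
So MibG is not produced.
Co²⁺ is present, so CilE is inactive.
Required activator MibG is absent, so *morF* is not transcribed.
So MorF is not produced.
With no repressor bound, *haxF* is transcribed.
So HaxF is produced and active.
Fe²⁺ is present, so JovD is active.
No repressor is bound and JovD is active, so *cilF* is transcribed.
So CilF is produced and active.
Fuculose is absent, so VorN is inactive.
Required activator VorN is absent, so *temT* is not transcribed.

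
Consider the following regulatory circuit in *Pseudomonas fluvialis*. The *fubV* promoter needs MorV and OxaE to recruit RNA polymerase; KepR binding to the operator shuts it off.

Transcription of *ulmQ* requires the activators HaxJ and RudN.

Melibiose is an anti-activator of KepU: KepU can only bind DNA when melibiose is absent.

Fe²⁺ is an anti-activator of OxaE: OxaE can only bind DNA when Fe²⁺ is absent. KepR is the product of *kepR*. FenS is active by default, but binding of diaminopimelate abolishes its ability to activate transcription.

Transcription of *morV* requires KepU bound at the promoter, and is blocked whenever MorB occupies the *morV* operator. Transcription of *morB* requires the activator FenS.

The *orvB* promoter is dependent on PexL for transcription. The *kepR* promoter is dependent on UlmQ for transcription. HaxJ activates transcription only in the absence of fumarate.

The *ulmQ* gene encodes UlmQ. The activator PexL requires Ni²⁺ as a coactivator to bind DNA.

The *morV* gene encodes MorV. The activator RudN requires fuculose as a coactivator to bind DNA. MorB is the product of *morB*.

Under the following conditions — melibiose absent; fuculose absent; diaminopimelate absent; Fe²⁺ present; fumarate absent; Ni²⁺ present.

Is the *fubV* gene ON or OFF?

Melibiose is absent, so KepU is active.
Diaminopimelate is absent, so FenS is active.
No repressor is bound and FenS is active, so *morB* is transcribed.
So MorB is produced and active.
With repressor MorB bound, *morV* is not transcribed.
So MorV is not produced.
Fe²⁺ is present, so OxaE is inactive.
Fumarate is absent, so HaxJ is active.
Fuculose is absent, so RudN is inactive.
Required activator RudN is absent, so *ulmQ* is not transcribed.
So UlmQ is not produced.
Required activator UlmQ is absent, so *kepR* is not transcribed.
So KepR is not produced.
Required activator MorV is absent, so *fubV* is not transcribed.

OFF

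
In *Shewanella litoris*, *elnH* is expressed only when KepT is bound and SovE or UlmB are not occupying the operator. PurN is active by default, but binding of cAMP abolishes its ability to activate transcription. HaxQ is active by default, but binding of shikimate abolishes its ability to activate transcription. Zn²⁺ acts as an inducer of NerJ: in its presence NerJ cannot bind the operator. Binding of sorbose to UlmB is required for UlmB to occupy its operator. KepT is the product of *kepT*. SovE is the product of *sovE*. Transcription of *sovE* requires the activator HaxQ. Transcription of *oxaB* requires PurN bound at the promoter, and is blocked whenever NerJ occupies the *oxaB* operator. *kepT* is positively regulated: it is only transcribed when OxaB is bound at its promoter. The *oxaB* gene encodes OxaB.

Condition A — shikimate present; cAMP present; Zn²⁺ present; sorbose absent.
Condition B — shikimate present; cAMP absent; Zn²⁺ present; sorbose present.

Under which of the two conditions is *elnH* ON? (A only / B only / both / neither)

neither

Condition A:
Shikimate is present, so HaxQ is inactive.
Required activator HaxQ is absent, so *sovE* is not transcribed.
So SovE is not produced.
cAMP is present, so PurN is inactive.
Zn²⁺ is present, so NerJ is inactive.
Required activator PurN is absent, so *oxaB* is not transcribed.
So OxaB is not produced.
Required activator OxaB is absent, so *kepT* is not transcribed.
So KepT is not produced.
Sorbose is absent, so UlmB is inactive.
Required activator KepT is absent, so *elnH* is not transcribed.
→ *elnH* is OFF in A.
Condition B:
Shikimate is present, so HaxQ is inactive.
Required activator HaxQ is absent, so *sovE* is not transcribed.
So SovE is not produced.
cAMP is absent, so PurN is active.
Zn²⁺ is present, so NerJ is inactive.
No repressor is bound and PurN is active, so *oxaB* is transcribed.
So OxaB is produced and active.
No repressor is bound and OxaB is active, so *kepT* is transcribed.
So KepT is produced and active.
Sorbose is present, so UlmB is active.
With repressor UlmB bound, *elnH* is not transcribed.
→ *elnH* is OFF in B.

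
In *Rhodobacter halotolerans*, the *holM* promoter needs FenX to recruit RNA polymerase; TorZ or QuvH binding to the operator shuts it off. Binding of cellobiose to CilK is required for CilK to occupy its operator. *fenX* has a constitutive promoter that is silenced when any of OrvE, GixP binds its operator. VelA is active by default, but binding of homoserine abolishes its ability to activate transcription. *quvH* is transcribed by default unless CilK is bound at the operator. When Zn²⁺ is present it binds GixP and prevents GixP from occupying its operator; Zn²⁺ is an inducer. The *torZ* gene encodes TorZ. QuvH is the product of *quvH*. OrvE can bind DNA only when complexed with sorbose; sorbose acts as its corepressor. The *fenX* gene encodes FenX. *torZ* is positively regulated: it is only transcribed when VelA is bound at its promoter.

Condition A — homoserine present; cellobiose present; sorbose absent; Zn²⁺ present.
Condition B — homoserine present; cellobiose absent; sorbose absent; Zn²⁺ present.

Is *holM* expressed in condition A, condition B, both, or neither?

Condition A:
Homoserine is present, so VelA is inactive.
Required activator VelA is absent, so *torZ* is not transcribed.
So TorZ is not produced.
Cellobiose is present, so CilK is active.
With repressor CilK bound, *quvH* is not transcribed.
So QuvH is not produced.
Sorbose is absent, so OrvE is inactive.
Zn²⁺ is present, so GixP is inactive.
With no repressor bound, *fenX* is transcribed.
So FenX is produced and active.
No repressor is bound and FenX is active, so *holM* is transcribed.
→ *holM* is ON in A.
Condition B:
Homoserine is present, so VelA is inactive.
Required activator VelA is absent, so *torZ* is not transcribed.
So TorZ is not produced.
Cellobiose is absent, so CilK is inactive.
With no repressor bound, *quvH* is transcribed.
So QuvH is produced and active.
Sorbose is absent, so OrvE is inactive.
Zn²⁺ is present, so GixP is inactive.
With no repressor bound, *fenX* is transcribed.
So FenX is produced and active.
With repressor QuvH bound, *holM* is not transcribed.
→ *holM* is OFF in B.

A only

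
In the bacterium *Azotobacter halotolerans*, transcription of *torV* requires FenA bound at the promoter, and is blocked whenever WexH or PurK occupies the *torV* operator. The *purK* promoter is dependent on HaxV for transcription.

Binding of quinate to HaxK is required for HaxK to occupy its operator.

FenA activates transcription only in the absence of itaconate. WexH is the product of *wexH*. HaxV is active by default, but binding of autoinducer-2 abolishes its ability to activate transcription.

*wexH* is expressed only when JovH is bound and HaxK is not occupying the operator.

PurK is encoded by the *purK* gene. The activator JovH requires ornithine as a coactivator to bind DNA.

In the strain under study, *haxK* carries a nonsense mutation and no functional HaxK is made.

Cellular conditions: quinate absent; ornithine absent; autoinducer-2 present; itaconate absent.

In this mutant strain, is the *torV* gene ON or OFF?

ON

Ornithine is absent, so JovH is inactive.
HaxK is non-functional in this strain, so it has no effect.
Required activator JovH is absent, so *wexH* is not transcribed.
So WexH is not produced.
Autoinducer-2 is present, so HaxV is inactive.
Required activator HaxV is absent, so *purK* is not transcribed.
So PurK is not produced.
Itaconate is absent, so FenA is active.
No repressor is bound and FenA is active, so *torV* is transcribed.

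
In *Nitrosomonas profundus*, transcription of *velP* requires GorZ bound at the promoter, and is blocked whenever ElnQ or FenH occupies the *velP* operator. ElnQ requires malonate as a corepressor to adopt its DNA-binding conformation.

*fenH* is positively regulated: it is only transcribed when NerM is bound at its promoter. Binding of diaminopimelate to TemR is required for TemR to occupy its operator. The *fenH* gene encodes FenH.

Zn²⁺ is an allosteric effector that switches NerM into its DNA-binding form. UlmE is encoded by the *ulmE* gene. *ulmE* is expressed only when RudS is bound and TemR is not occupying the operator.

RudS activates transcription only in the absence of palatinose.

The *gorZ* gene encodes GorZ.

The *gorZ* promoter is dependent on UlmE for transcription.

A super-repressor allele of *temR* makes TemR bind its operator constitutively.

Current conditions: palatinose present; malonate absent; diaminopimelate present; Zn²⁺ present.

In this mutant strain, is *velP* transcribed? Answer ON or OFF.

OFF

Malonate is absent, so ElnQ is inactive.
TemR is constitutively active in this strain.
Palatinose is present, so RudS is inactive.
With repressor TemR bound, *ulmE* is not transcribed.
So UlmE is not produced.
Required activator UlmE is absent, so *gorZ* is not transcribed.
So GorZ is not produced.
Zn²⁺ is present, so NerM is active.
No repressor is bound and NerM is active, so *fenH* is transcribed.
So FenH is produced and active.
With repressor FenH bound, *velP* is not transcribed.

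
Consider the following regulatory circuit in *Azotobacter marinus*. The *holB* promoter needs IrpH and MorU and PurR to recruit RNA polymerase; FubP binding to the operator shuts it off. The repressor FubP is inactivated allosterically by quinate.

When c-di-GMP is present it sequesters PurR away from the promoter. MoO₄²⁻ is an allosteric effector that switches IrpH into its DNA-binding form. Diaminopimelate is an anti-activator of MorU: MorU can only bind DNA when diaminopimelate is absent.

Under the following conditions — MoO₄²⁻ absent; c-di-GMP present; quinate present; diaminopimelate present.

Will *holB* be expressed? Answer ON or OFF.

MoO₄²⁻ is absent, so IrpH is inactive.
Diaminopimelate is present, so MorU is inactive.
c-di-GMP is present, so PurR is inactive.
Quinate is present, so FubP is inactive.
Required activator IrpH is absent, so *holB* is not transcribed.

OFF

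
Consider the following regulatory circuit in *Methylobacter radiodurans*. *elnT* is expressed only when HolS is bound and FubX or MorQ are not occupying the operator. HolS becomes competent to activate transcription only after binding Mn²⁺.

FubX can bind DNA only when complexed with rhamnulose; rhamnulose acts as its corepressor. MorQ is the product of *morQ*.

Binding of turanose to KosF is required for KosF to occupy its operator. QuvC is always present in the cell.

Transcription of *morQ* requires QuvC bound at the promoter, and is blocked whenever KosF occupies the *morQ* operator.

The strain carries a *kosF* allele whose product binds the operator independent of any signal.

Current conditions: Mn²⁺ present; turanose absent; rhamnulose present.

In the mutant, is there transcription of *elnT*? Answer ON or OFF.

Mn²⁺ is present, so HolS is active.
Rhamnulose is present, so FubX is active.
QuvC is produced constitutively and is active.
KosF is constitutively active in this strain.
With repressor KosF bound, *morQ* is not transcribed.
So MorQ is not produced.
With repressor FubX bound, *elnT* is not transcribed.

OFF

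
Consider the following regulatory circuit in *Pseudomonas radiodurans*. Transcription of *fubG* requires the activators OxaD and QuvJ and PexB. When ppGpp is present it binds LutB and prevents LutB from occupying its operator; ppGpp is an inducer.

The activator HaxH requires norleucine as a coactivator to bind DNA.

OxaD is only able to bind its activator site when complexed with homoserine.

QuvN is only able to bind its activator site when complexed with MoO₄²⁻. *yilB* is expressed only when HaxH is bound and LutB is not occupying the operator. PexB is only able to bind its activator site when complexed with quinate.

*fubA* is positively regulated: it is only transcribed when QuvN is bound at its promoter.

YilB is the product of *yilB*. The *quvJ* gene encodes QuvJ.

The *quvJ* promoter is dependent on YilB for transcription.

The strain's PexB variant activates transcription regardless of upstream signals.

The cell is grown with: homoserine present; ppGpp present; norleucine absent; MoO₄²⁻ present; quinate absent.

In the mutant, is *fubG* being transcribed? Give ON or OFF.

OFF

Homoserine is present, so OxaD is active.
ppGpp is present, so LutB is inactive.
Norleucine is absent, so HaxH is inactive.
Required activator HaxH is absent, so *yilB* is not transcribed.
So YilB is not produced.
Required activator YilB is absent, so *quvJ* is not transcribed.
So QuvJ is not produced.
PexB is constitutively active in this strain.
Required activator QuvJ is absent, so *fubG* is not transcribed.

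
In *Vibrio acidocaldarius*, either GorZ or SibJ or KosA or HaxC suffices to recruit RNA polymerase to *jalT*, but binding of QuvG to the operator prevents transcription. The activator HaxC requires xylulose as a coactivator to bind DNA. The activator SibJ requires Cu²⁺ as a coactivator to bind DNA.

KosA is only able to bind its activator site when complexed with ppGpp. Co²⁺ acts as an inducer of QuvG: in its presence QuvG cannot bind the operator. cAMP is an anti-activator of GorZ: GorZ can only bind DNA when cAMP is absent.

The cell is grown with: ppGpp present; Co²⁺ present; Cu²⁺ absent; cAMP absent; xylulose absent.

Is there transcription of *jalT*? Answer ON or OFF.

ON

Co²⁺ is present, so QuvG is inactive.
cAMP is absent, so GorZ is active.
Cu²⁺ is absent, so SibJ is inactive.
ppGpp is present, so KosA is active.
Xylulose is absent, so HaxC is inactive.
Activator GorZ is present, so *jalT* is transcribed.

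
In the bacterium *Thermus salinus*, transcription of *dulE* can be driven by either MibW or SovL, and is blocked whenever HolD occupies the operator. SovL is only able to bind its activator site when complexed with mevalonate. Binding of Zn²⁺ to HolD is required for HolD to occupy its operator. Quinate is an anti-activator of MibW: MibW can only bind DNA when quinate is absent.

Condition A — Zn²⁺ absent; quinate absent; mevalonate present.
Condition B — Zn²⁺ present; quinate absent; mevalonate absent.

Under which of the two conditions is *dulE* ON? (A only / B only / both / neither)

Condition A:
Zn²⁺ is absent, so HolD is inactive.
Quinate is absent, so MibW is active.
Mevalonate is present, so SovL is active.
Activator MibW is present, so *dulE* is transcribed.
→ *dulE* is ON in A.
Condition B:
Zn²⁺ is present, so HolD is active.
Quinate is absent, so MibW is active.
Mevalonate is absent, so SovL is inactive.
With repressor HolD bound, *dulE* is not transcribed.
→ *dulE* is OFF in B.

A only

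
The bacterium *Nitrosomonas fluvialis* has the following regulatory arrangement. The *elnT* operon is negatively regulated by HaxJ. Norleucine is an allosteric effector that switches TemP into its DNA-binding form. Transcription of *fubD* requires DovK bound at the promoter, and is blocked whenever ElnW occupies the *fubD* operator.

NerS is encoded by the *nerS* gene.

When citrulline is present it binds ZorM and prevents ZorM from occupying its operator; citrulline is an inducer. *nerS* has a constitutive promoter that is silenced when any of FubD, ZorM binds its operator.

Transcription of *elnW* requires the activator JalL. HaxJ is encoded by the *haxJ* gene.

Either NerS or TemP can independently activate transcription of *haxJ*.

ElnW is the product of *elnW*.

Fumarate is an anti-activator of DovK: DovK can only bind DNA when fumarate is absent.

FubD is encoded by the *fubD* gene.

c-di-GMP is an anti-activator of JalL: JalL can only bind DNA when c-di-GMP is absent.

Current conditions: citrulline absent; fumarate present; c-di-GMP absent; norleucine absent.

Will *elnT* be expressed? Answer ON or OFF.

ON

c-di-GMP is absent, so JalL is active.
No repressor is bound and JalL is active, so *elnW* is transcribed.
So ElnW is produced and active.
Fumarate is present, so DovK is inactive.
With repressor ElnW bound, *fubD* is not transcribed.
So FubD is not produced.
Citrulline is absent, so ZorM is active.
With repressor ZorM bound, *nerS* is not transcribed.
So NerS is not produced.
Norleucine is absent, so TemP is inactive.
No activator is available at the *haxJ* promoter, so *haxJ* is not transcribed.
So HaxJ is not produced.
With no repressor bound, *elnT* is transcribed.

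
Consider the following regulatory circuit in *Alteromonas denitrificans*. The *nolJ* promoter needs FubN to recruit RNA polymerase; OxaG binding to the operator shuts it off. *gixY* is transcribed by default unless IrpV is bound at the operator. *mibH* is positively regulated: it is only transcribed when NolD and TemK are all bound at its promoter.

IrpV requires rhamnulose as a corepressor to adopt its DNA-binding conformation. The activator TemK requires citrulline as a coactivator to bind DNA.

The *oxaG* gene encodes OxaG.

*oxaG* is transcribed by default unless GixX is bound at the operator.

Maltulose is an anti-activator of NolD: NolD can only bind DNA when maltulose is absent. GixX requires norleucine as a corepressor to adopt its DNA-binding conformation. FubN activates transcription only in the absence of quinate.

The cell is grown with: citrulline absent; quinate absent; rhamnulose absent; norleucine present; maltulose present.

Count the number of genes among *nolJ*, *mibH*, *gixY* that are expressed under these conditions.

Quinate is absent, so FubN is active.
Norleucine is present, so GixX is active.
With repressor GixX bound, *oxaG* is not transcribed.
So OxaG is not produced.
No repressor is bound and FubN is active, so *nolJ* is transcribed.
→ *nolJ* is ON.
Maltulose is present, so NolD is inactive.
Citrulline is absent, so TemK is inactive.
Required activator NolD is absent, so *mibH* is not transcribed.
→ *mibH* is OFF.
Rhamnulose is absent, so IrpV is inactive.
With no repressor bound, *gixY* is transcribed.
→ *gixY* is ON.
2 of the 3 genes are transcribed.

2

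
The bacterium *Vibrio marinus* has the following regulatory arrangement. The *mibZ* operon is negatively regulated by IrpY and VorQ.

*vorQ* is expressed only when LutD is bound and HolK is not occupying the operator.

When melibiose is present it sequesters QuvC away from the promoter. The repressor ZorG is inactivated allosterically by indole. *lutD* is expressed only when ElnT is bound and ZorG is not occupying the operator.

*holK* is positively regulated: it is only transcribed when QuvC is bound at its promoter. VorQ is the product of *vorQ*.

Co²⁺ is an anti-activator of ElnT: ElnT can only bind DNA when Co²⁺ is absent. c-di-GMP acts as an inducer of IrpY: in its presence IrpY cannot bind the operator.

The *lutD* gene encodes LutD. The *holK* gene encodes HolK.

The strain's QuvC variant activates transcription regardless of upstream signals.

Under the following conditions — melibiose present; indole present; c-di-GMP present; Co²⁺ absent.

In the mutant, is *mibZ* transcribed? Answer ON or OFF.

ON

c-di-GMP is present, so IrpY is inactive.
Indole is present, so ZorG is inactive.
Co²⁺ is absent, so ElnT is active.
No repressor is bound and ElnT is active, so *lutD* is transcribed.
So LutD is produced and active.
QuvC is constitutively active in this strain.
No repressor is bound and QuvC is active, so *holK* is transcribed.
So HolK is produced and active.
With repressor HolK bound, *vorQ* is not transcribed.
So VorQ is not produced.
With no repressor bound, *mibZ* is transcribed.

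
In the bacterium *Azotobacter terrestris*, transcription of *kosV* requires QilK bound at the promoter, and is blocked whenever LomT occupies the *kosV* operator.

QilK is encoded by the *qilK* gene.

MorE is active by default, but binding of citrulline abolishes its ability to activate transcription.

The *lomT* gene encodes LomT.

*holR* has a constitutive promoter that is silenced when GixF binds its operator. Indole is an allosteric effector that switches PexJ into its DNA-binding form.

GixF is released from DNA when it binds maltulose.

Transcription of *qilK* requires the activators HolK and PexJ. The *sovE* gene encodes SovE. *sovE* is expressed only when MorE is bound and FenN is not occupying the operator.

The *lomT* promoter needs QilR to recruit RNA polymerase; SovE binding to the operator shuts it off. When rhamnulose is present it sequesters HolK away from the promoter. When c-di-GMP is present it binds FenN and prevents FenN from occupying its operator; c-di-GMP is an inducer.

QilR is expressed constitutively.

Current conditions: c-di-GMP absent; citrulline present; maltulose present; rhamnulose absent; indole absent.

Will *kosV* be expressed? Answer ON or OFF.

OFF

QilR is produced constitutively and is active.
Citrulline is present, so MorE is inactive.
c-di-GMP is absent, so FenN is active.
With repressor FenN bound, *sovE* is not transcribed.
So SovE is not produced.
No repressor is bound and QilR is active, so *lomT* is transcribed.
So LomT is produced and active.
Rhamnulose is absent, so HolK is active.
Indole is absent, so PexJ is inactive.
Required activator PexJ is absent, so *qilK* is not transcribed.
So QilK is not produced.
With repressor LomT bound, *kosV* is not transcribed.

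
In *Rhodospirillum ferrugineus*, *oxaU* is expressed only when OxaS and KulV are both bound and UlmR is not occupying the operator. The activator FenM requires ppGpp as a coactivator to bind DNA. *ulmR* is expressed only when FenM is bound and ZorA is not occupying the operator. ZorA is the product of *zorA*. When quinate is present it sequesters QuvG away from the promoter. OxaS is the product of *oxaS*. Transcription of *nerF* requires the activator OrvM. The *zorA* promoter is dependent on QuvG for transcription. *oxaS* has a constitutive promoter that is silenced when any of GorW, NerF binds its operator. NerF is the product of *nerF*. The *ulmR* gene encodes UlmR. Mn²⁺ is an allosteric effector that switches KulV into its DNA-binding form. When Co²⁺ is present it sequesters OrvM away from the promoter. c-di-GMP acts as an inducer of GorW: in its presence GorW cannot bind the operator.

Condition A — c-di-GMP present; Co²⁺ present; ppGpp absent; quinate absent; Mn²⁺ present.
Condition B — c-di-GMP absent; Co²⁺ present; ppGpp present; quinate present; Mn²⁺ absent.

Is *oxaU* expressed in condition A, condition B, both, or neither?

A only

Condition A:
c-di-GMP is present, so GorW is inactive.
Co²⁺ is present, so OrvM is inactive.
Required activator OrvM is absent, so *nerF* is not transcribed.
So NerF is not produced.
With no repressor bound, *oxaS* is transcribed.
So OxaS is produced and active.
ppGpp is absent, so FenM is inactive.
Quinate is absent, so QuvG is active.
No repressor is bound and QuvG is active, so *zorA* is transcribed.
So ZorA is produced and active.
With repressor ZorA bound, *ulmR* is not transcribed.
So UlmR is not produced.
Mn²⁺ is present, so KulV is active.
No repressor is bound and OxaS and KulV are active, so *oxaU* is transcribed.
→ *oxaU* is ON in A.
Condition B:
c-di-GMP is absent, so GorW is active.
Co²⁺ is present, so OrvM is inactive.
Required activator OrvM is absent, so *nerF* is not transcribed.
So NerF is not produced.
With repressor GorW bound, *oxaS* is not transcribed.
So OxaS is not produced.
ppGpp is present, so FenM is active.
Quinate is present, so QuvG is inactive.
Required activator QuvG is absent, so *zorA* is not transcribed.
So ZorA is not produced.
No repressor is bound and FenM is active, so *ulmR* is transcribed.
So UlmR is produced and active.
Mn²⁺ is absent, so KulV is inactive.
With repressor UlmR bound, *oxaU* is not transcribed.
→ *oxaU* is OFF in B.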